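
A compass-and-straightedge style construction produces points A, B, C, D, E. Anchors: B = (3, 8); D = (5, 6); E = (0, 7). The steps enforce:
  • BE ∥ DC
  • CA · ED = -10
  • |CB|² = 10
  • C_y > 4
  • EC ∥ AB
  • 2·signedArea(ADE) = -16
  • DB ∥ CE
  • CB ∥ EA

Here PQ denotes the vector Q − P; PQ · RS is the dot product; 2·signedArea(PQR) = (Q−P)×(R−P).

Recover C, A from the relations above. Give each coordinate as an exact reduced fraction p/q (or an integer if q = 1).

A = (1, 10)
C = (2, 5)

1. C_x = 2  [DB ∥ CE ∩ BE ∥ DC]
2. C_y = 5  [DB ∥ CE ∩ BE ∥ DC]
   → C = (2, 5)
3. A_x = 1  [EC ∥ AB ∩ CB ∥ EA]
4. A_y = 10  [EC ∥ AB ∩ CB ∥ EA]
   → A = (1, 10)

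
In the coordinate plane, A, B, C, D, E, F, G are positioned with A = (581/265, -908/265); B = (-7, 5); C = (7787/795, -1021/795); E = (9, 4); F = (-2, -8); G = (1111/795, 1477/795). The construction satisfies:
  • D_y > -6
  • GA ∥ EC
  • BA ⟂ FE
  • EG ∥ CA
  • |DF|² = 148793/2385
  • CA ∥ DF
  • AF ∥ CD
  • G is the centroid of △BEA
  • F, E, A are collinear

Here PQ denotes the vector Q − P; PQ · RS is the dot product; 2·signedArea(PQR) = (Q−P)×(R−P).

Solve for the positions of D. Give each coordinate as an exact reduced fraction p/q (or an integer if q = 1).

D = (4454/795, -4657/795)

1. D_x = 4454/795  [CA ∥ DF ∩ AF ∥ CD]
2. D_y = -4657/795  [CA ∥ DF ∩ AF ∥ CD]
   → D = (4454/795, -4657/795)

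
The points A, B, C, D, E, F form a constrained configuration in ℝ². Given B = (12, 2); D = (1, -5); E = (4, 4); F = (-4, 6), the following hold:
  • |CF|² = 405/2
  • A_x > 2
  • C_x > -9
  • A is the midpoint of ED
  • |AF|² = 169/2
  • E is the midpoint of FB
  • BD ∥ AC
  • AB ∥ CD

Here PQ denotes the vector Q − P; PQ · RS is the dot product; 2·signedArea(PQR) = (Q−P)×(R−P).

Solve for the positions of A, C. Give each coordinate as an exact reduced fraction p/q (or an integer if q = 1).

A = (5/2, -1/2)
C = (-17/2, -15/2)

1. A_x = 5/2  [A is the midpoint of ED]
2. A_y = -1/2  [A is the midpoint of ED]
   → A = (5/2, -1/2)
3. C_x = -17/2  [AB ∥ CD ∩ BD ∥ AC]
4. C_y = -15/2  [AB ∥ CD ∩ BD ∥ AC]
   → C = (-17/2, -15/2)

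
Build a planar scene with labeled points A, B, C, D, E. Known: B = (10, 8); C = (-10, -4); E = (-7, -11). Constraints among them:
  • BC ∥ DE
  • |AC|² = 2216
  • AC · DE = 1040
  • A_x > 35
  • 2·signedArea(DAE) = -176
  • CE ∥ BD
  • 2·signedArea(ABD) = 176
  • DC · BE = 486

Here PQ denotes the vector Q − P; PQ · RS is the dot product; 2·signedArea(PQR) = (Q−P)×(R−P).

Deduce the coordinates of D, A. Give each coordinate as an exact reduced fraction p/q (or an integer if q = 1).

A = (36, 6)
D = (13, 1)

1. D_x = 13  [BC ∥ DE ∩ CE ∥ BD]
2. D_y = 1  [BC ∥ DE ∩ CE ∥ BD]
   → D = (13, 1)
3. A_x = 36  [2·signedArea(ABD) = 176 ∩ AC · DE = 1040]
4. A_y = 6  [2·signedArea(ABD) = 176 ∩ AC · DE = 1040]
   → A = (36, 6)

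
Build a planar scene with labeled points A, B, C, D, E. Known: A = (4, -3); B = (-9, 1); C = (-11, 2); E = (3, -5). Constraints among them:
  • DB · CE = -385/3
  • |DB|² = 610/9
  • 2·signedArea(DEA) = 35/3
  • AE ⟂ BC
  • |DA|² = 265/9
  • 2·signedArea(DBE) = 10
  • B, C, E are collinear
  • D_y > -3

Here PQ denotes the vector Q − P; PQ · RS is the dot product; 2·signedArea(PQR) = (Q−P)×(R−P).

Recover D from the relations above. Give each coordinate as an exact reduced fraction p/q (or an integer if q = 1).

1. D_x = -4/3  [2·signedArea(DBE) = 10 ∩ 2·signedArea(DEA) = 35/3]
2. D_y = -2  [2·signedArea(DBE) = 10 ∩ 2·signedArea(DEA) = 35/3]
   → D = (-4/3, -2)

D = (-4/3, -2)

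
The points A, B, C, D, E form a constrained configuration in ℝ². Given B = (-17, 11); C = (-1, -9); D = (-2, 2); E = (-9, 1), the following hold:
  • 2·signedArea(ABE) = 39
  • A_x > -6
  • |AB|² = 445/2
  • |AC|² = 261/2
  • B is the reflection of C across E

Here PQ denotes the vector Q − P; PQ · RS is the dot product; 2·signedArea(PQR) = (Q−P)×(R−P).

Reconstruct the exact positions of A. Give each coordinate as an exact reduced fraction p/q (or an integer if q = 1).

A = (-11/2, 3/2)

1. A_x = -11/2  [line 10·x + 8·y + 43 = 0 ∩ |AB|² = 445/2]
2. A_y = 3/2  [line 10·x + 8·y + 43 = 0 ∩ |AB|² = 445/2]
   → A = (-11/2, 3/2)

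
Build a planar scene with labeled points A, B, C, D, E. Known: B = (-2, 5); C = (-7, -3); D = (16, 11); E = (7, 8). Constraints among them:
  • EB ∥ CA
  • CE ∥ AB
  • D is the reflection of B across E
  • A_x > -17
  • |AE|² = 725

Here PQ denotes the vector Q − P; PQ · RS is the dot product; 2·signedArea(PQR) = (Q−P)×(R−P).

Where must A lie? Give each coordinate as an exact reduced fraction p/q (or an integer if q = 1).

1. A_x = -16  [CE ∥ AB ∩ EB ∥ CA]
2. A_y = -6  [CE ∥ AB ∩ EB ∥ CA]
   → A = (-16, -6)

A = (-16, -6)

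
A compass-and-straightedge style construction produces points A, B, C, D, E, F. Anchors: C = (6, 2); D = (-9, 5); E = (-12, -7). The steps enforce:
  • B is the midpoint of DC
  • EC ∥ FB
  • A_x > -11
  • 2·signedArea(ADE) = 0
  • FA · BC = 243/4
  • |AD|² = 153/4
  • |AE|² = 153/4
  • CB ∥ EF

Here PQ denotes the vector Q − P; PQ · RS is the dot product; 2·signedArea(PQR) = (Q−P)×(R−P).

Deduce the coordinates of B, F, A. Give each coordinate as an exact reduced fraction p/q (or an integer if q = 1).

1. B_x = -3/2  [B is the midpoint of DC]
2. B_y = 7/2  [B is the midpoint of DC]
   → B = (-3/2, 7/2)
3. F_x = -39/2  [EC ∥ FB ∩ CB ∥ EF]
4. F_y = -11/2  [EC ∥ FB ∩ CB ∥ EF]
   → F = (-39/2, -11/2)
5. A_x = -21/2  [2·signedArea(ADE) = 0 ∩ FA · BC = 243/4]
6. A_y = -1  [2·signedArea(ADE) = 0 ∩ FA · BC = 243/4]
   → A = (-21/2, -1)

A = (-21/2, -1)
B = (-3/2, 7/2)
F = (-39/2, -11/2)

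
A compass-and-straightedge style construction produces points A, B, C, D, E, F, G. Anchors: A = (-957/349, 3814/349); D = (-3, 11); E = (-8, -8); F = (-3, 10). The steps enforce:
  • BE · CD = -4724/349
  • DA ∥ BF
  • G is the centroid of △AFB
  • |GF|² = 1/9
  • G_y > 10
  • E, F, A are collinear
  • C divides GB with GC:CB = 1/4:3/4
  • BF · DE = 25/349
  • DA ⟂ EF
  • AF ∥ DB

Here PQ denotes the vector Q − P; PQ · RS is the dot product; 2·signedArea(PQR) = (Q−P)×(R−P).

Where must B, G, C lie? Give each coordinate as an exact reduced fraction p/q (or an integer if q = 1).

1. B_x = -1137/349  [DA ∥ BF ∩ AF ∥ DB]
2. B_y = 3515/349  [DA ∥ BF ∩ AF ∥ DB]
   → B = (-1137/349, 3515/349)
3. G_x = -3  [G is the centroid of △AFB]
4. G_y = 31/3  [G is the centroid of △AFB]
   → G = (-3, 31/3)
5. C_x = -2139/698  [C divides GB with GC:CB = 1/4:3/4]
6. C_y = 7167/698  [C divides GB with GC:CB = 1/4:3/4]
   → C = (-2139/698, 7167/698)

B = (-1137/349, 3515/349)
C = (-2139/698, 7167/698)
G = (-3, 31/3)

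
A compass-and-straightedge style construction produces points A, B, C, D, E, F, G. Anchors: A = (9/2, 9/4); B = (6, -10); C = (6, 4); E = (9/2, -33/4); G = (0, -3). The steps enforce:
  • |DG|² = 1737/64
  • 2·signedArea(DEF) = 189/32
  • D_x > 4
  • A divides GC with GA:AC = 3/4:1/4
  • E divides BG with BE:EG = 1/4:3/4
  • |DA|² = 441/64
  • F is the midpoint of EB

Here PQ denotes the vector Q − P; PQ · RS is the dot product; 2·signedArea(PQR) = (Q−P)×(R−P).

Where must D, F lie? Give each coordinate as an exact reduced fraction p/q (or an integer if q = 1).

1. F_x = 21/4  [F is the midpoint of EB]
2. F_y = -73/8  [F is the midpoint of EB]
   → F = (21/4, -73/8)
3. D_x = 9/2  [line 7/8·x + 3/4·y + -117/32 = 0 ∩ |DG|² = 1737/64]
4. D_y = -3/8  [line 7/8·x + 3/4·y + -117/32 = 0 ∩ |DG|² = 1737/64]
   → D = (9/2, -3/8)

D = (9/2, -3/8)
F = (21/4, -73/8)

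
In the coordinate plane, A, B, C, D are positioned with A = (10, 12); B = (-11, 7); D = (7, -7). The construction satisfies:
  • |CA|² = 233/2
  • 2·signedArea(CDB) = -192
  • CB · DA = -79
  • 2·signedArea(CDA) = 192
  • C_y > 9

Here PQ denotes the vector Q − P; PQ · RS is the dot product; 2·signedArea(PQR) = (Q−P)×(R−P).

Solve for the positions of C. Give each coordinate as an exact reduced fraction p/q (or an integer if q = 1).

C = (-1/2, 19/2)

1. C_x = -1/2  [2·signedArea(CDB) = -192 ∩ 2·signedArea(CDA) = 192]
2. C_y = 19/2  [2·signedArea(CDB) = -192 ∩ 2·signedArea(CDA) = 192]
   → C = (-1/2, 19/2)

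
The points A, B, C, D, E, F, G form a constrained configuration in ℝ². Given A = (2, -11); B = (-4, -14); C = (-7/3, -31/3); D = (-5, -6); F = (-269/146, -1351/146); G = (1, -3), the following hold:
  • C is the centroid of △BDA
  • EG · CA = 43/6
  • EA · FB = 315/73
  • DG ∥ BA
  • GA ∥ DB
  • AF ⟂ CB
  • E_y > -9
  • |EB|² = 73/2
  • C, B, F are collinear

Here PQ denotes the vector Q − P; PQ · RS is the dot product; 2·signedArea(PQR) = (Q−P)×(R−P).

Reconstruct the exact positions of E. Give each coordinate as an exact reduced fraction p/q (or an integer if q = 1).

1. E_x = -3/2  [EA · FB = 315/73 ∩ EG · CA = 43/6]
2. E_y = -17/2  [EA · FB = 315/73 ∩ EG · CA = 43/6]
   → E = (-3/2, -17/2)

E = (-3/2, -17/2)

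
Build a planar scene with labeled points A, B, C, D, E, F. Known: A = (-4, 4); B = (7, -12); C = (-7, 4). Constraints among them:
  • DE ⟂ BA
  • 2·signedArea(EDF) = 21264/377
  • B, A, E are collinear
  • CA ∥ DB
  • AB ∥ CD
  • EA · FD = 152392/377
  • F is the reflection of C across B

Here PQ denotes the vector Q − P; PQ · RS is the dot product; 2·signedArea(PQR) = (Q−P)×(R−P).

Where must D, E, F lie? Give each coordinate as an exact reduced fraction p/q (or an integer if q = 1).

D = (4, -12)
E = (2276/377, -3996/377)
F = (21, -28)

1. D_x = 4  [CA ∥ DB ∩ AB ∥ CD]
2. D_y = -12  [CA ∥ DB ∩ AB ∥ CD]
   → D = (4, -12)
3. E_x = 2276/377  [B, A, E are collinear ∩ DE ⟂ BA]
4. E_y = -3996/377  [B, A, E are collinear ∩ DE ⟂ BA]
   → E = (2276/377, -3996/377)
5. F_x = 21  [F is the reflection of C across B]
6. F_y = -28  [F is the reflection of C across B]
   → F = (21, -28)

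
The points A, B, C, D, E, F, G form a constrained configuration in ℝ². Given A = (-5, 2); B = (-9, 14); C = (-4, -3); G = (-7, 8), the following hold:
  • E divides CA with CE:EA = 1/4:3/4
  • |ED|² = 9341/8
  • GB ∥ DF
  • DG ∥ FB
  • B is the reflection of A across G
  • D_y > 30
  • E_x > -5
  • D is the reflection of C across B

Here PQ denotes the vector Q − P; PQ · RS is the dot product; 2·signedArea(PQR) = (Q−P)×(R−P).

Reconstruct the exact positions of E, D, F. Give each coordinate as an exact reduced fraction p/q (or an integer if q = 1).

D = (-14, 31)
E = (-17/4, -7/4)
F = (-16, 37)

1. E_x = -17/4  [E divides CA with CE:EA = 1/4:3/4]
2. E_y = -7/4  [E divides CA with CE:EA = 1/4:3/4]
   → E = (-17/4, -7/4)
3. D_x = -14  [D is the reflection of C across B]
4. D_y = 31  [D is the reflection of C across B]
   → D = (-14, 31)
5. F_x = -16  [DG ∥ FB ∩ GB ∥ DF]
6. F_y = 37  [DG ∥ FB ∩ GB ∥ DF]
   → F = (-16, 37)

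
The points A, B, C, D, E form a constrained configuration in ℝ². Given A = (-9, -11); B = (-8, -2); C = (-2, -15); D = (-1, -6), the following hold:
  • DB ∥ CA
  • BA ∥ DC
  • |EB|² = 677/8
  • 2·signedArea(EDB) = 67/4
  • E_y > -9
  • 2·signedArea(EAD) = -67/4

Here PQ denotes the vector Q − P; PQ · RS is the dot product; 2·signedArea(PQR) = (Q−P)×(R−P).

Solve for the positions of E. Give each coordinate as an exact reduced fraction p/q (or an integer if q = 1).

E = (-5/4, -33/4)

1. E_x = -5/4  [2·signedArea(EDB) = 67/4 ∩ 2·signedArea(EAD) = -67/4]
2. E_y = -33/4  [2·signedArea(EDB) = 67/4 ∩ 2·signedArea(EAD) = -67/4]
   → E = (-5/4, -33/4)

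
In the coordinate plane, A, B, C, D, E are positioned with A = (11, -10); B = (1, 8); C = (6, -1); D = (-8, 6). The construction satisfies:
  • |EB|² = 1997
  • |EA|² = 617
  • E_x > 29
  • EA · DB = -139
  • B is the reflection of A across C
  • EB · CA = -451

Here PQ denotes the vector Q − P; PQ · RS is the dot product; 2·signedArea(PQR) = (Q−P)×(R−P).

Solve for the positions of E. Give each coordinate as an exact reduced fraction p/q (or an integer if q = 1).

E = (30, -26)

1. E_x = 30  [EB · CA = -451 ∩ EA · DB = -139]
2. E_y = -26  [EB · CA = -451 ∩ EA · DB = -139]
   → E = (30, -26)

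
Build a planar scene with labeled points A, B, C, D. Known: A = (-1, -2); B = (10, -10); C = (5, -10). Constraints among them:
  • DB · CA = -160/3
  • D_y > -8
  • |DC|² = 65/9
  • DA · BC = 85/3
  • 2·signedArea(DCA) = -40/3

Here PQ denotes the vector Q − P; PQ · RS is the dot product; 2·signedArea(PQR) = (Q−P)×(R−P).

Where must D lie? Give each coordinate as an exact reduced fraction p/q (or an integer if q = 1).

D = (14/3, -22/3)

1. D_x = 14/3  [DB · CA = -160/3 ∩ DA · BC = 85/3]
2. D_y = -22/3  [DB · CA = -160/3 ∩ DA · BC = 85/3]
   → D = (14/3, -22/3)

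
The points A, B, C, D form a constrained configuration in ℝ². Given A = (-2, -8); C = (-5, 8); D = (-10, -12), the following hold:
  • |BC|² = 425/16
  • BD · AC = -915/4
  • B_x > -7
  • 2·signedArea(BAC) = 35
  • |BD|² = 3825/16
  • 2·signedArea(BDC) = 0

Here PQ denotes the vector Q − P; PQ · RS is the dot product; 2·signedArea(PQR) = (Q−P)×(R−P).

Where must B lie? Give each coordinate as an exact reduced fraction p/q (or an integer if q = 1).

1. B_x = -25/4  [2·signedArea(BDC) = 0 ∩ BD · AC = -915/4]
2. B_y = 3  [2·signedArea(BDC) = 0 ∩ BD · AC = -915/4]
   → B = (-25/4, 3)

B = (-25/4, 3)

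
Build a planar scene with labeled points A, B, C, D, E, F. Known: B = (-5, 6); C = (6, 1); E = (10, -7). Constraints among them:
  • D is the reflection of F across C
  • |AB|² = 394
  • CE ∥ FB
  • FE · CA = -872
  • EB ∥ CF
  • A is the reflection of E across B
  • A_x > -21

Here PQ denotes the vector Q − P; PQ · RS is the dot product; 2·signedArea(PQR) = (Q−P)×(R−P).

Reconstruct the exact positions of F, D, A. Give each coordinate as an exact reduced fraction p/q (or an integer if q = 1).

A = (-20, 19)
D = (21, -12)
F = (-9, 14)

1. F_x = -9  [CE ∥ FB ∩ EB ∥ CF]
2. F_y = 14  [CE ∥ FB ∩ EB ∥ CF]
   → F = (-9, 14)
3. D_x = 21  [D is the reflection of F across C]
4. D_y = -12  [D is the reflection of F across C]
   → D = (21, -12)
5. A_x = -20  [A is the reflection of E across B]
6. A_y = 19  [A is the reflection of E across B]
   → A = (-20, 19)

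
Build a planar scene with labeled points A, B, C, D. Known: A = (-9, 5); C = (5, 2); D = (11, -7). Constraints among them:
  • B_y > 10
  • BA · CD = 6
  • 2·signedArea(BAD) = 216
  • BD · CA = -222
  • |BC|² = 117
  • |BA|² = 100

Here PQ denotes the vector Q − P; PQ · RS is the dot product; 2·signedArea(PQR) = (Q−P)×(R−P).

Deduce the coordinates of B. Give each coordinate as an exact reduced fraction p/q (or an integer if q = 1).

B = (-1, 11)

1. B_x = -1  [2·signedArea(BAD) = 216 ∩ BD · CA = -222]
2. B_y = 11  [2·signedArea(BAD) = 216 ∩ BD · CA = -222]
   → B = (-1, 11)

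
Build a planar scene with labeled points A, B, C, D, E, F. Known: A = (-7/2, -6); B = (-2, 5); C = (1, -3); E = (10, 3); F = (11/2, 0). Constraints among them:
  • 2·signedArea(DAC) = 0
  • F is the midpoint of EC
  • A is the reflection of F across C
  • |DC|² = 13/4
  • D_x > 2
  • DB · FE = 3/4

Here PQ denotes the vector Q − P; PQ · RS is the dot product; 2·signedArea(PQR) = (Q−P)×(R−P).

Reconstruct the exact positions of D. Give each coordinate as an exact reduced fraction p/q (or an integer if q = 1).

D = (5/2, -2)

1. D_x = 5/2  [2·signedArea(DAC) = 0 ∩ DB · FE = 3/4]
2. D_y = -2  [2·signedArea(DAC) = 0 ∩ DB · FE = 3/4]
   → D = (5/2, -2)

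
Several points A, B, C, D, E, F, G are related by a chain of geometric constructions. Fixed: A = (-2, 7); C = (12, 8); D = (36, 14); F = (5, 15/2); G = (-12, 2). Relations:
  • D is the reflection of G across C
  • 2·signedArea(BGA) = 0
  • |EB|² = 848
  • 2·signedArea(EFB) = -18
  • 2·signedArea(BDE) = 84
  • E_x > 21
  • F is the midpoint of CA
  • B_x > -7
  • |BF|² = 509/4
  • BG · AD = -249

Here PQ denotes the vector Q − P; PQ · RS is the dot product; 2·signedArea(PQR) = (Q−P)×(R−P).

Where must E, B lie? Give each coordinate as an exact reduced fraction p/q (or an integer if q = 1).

B = (-6, 5)
E = (22, 13)

1. B_x = -6  [2·signedArea(BGA) = 0 ∩ BG · AD = -249]
2. B_y = 5  [2·signedArea(BGA) = 0 ∩ BG · AD = -249]
   → B = (-6, 5)
3. E_x = 22  [2·signedArea(EFB) = -18 ∩ 2·signedArea(BDE) = 84]
4. E_y = 13  [2·signedArea(EFB) = -18 ∩ 2·signedArea(BDE) = 84]
   → E = (22, 13)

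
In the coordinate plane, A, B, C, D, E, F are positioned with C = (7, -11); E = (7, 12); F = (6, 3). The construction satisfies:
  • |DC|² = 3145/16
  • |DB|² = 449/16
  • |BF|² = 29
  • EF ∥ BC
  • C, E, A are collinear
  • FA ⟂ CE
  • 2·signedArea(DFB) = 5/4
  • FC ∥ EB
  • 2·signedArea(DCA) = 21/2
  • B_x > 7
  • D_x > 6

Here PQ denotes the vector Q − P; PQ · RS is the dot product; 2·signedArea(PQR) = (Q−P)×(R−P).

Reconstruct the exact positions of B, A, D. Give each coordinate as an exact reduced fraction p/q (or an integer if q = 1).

A = (7, 3)
B = (8, -2)
D = (25/4, 3)

1. B_x = 8  [EF ∥ BC ∩ FC ∥ EB]
2. B_y = -2  [EF ∥ BC ∩ FC ∥ EB]
   → B = (8, -2)
3. A_x = 7  [C, E, A are collinear ∩ FA ⟂ CE]
4. A_y = 3  [C, E, A are collinear ∩ FA ⟂ CE]
   → A = (7, 3)
5. D_x = 25/4  [2·signedArea(DCA) = 21/2 ∩ 2·signedArea(DFB) = 5/4]
6. D_y = 3  [2·signedArea(DCA) = 21/2 ∩ 2·signedArea(DFB) = 5/4]
   → D = (25/4, 3)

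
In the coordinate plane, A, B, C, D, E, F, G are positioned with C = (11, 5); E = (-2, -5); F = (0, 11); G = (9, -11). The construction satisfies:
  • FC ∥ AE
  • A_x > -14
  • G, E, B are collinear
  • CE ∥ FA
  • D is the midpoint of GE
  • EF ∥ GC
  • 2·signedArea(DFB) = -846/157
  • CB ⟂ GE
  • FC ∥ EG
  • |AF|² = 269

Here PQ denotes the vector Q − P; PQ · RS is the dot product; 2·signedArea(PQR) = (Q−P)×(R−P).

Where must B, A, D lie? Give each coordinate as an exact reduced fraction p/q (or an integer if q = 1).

1. B_x = 599/157  [G, E, B are collinear ∩ CB ⟂ GE]
2. B_y = -1283/157  [G, E, B are collinear ∩ CB ⟂ GE]
   → B = (599/157, -1283/157)
3. A_x = -13  [FC ∥ AE ∩ CE ∥ FA]
4. A_y = 1  [FC ∥ AE ∩ CE ∥ FA]
   → A = (-13, 1)
5. D_x = 7/2  [D is the midpoint of GE]
6. D_y = -8  [D is the midpoint of GE]
   → D = (7/2, -8)

A = (-13, 1)
B = (599/157, -1283/157)
D = (7/2, -8)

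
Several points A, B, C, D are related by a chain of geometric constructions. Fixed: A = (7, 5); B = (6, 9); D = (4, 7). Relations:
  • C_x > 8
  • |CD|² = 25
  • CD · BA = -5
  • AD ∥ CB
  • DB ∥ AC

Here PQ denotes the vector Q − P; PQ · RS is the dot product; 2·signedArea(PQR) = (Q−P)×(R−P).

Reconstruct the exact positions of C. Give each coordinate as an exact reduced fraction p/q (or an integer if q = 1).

1. C_x = 9  [AD ∥ CB ∩ DB ∥ AC]
2. C_y = 7  [AD ∥ CB ∩ DB ∥ AC]
   → C = (9, 7)

C = (9, 7)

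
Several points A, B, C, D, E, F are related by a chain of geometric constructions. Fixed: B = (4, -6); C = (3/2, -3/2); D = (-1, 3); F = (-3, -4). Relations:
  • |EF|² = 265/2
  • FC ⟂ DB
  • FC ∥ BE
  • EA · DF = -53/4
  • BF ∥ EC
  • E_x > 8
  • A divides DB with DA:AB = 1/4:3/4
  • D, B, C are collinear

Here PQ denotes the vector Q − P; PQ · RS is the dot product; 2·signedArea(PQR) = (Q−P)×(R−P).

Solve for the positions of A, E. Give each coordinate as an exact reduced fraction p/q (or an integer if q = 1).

1. A_x = 1/4  [A divides DB with DA:AB = 1/4:3/4]
2. A_y = 3/4  [A divides DB with DA:AB = 1/4:3/4]
   → A = (1/4, 3/4)
3. E_x = 17/2  [BF ∥ EC ∩ FC ∥ BE]
4. E_y = -7/2  [BF ∥ EC ∩ FC ∥ BE]
   → E = (17/2, -7/2)

A = (1/4, 3/4)
E = (17/2, -7/2)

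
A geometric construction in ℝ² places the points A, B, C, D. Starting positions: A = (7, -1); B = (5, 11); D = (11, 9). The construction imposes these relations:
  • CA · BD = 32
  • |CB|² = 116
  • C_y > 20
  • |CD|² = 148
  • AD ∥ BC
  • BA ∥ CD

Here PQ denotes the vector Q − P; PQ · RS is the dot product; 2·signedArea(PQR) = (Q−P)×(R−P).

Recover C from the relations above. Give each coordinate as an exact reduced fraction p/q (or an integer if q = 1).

C = (9, 21)

1. C_x = 9  [BA ∥ CD ∩ AD ∥ BC]
2. C_y = 21  [BA ∥ CD ∩ AD ∥ BC]
   → C = (9, 21)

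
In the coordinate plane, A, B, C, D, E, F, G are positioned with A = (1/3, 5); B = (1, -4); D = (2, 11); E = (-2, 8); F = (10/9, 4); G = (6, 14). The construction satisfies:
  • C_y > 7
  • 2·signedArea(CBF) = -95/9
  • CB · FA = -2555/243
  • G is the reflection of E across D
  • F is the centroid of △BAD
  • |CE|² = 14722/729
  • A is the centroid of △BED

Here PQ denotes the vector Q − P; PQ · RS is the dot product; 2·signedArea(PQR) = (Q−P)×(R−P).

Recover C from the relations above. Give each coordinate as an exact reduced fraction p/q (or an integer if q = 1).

C = (67/27, 23/3)

1. C_x = 67/27  [2·signedArea(CBF) = -95/9 ∩ CB · FA = -2555/243]
2. C_y = 23/3  [2·signedArea(CBF) = -95/9 ∩ CB · FA = -2555/243]
   → C = (67/27, 23/3)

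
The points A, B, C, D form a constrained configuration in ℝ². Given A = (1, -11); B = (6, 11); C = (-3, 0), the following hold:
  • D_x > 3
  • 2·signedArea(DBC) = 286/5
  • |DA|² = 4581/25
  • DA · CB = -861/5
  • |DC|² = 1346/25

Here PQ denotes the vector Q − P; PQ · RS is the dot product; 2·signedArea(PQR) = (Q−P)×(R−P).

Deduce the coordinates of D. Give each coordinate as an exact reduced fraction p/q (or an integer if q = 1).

D = (4, 11/5)

1. D_x = 4  [DA · CB = -861/5 ∩ 2·signedArea(DBC) = 286/5]
2. D_y = 11/5  [DA · CB = -861/5 ∩ 2·signedArea(DBC) = 286/5]
   → D = (4, 11/5)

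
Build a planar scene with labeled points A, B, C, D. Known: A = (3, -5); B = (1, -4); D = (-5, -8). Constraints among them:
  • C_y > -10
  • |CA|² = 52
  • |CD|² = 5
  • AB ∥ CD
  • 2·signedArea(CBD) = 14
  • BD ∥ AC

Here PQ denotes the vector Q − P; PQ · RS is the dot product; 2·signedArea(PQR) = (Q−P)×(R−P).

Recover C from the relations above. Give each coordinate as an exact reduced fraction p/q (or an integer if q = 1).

C = (-3, -9)

1. C_x = -3  [AB ∥ CD ∩ BD ∥ AC]
2. C_y = -9  [AB ∥ CD ∩ BD ∥ AC]
   → C = (-3, -9)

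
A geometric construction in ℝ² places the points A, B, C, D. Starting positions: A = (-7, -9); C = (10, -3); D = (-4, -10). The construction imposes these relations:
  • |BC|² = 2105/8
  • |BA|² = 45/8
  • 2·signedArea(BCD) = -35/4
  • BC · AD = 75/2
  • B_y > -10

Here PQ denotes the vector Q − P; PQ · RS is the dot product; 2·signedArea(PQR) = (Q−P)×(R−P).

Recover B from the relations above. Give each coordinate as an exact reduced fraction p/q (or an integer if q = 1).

B = (-19/4, -39/4)

1. B_x = -19/4  [2·signedArea(BCD) = -35/4 ∩ BC · AD = 75/2]
2. B_y = -39/4  [2·signedArea(BCD) = -35/4 ∩ BC · AD = 75/2]
   → B = (-19/4, -39/4)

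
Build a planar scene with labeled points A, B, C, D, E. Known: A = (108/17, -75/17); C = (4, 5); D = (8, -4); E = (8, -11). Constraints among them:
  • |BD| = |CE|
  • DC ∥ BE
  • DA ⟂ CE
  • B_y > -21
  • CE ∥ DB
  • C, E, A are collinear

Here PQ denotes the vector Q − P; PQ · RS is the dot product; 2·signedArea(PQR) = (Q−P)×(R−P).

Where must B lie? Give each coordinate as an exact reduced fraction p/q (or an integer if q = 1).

B = (12, -20)

1. B_x = 12  [DC ∥ BE ∩ CE ∥ DB]
2. B_y = -20  [DC ∥ BE ∩ CE ∥ DB]
   → B = (12, -20)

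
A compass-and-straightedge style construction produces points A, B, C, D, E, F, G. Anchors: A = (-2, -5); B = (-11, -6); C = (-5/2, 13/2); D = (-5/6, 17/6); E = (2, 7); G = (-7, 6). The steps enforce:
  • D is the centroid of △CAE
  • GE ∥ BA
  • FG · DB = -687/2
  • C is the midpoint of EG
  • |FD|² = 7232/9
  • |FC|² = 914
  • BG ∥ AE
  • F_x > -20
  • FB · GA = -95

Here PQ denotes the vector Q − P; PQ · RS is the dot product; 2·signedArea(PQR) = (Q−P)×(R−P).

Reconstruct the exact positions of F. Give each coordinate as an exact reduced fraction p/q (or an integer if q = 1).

1. F_x = -39/2  [FB · GA = -95 ∩ FG · DB = -687/2]
2. F_y = -37/2  [FB · GA = -95 ∩ FG · DB = -687/2]
   → F = (-39/2, -37/2)

F = (-39/2, -37/2)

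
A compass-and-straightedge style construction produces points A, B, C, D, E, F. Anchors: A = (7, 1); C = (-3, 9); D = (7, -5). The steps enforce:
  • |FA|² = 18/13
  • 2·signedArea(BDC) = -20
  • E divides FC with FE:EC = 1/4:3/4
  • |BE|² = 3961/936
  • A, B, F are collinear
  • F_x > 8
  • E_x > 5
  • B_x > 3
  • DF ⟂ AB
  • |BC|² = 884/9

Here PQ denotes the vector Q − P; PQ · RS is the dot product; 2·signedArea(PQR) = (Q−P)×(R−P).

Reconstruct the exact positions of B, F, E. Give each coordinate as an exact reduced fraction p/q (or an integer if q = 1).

1. B_x = 11/3  [line -14·x + -10·y + 68 = 0 ∩ |BC|² = 884/9]
2. B_y = 5/3  [line -14·x + -10·y + 68 = 0 ∩ |BC|² = 884/9]
   → B = (11/3, 5/3)
3. F_x = 106/13  [A, B, F are collinear ∩ DF ⟂ AB]
4. F_y = 10/13  [A, B, F are collinear ∩ DF ⟂ AB]
   → F = (106/13, 10/13)
5. E_x = 279/52  [E divides FC with FE:EC = 1/4:3/4]
6. E_y = 147/52  [E divides FC with FE:EC = 1/4:3/4]
   → E = (279/52, 147/52)

B = (11/3, 5/3)
E = (279/52, 147/52)
F = (106/13, 10/13)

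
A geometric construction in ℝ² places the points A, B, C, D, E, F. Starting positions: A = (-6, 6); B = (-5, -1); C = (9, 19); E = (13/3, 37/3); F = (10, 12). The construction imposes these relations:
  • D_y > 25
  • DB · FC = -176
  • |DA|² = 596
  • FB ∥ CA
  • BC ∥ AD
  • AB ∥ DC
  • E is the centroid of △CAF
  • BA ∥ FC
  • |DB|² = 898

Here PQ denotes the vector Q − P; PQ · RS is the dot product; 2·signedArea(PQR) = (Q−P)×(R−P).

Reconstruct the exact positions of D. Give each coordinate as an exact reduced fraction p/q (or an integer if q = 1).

1. D_x = 8  [AB ∥ DC ∩ BC ∥ AD]
2. D_y = 26  [AB ∥ DC ∩ BC ∥ AD]
   → D = (8, 26)

D = (8, 26)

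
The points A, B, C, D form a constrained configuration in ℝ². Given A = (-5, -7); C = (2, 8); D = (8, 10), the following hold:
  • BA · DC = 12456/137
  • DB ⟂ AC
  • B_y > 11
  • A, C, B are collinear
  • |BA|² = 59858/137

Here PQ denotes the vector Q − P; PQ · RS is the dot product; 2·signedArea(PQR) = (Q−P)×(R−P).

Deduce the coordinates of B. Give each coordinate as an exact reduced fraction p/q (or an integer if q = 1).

B = (526/137, 1636/137)

1. B_x = 526/137  [A, C, B are collinear ∩ DB ⟂ AC]
2. B_y = 1636/137  [A, C, B are collinear ∩ DB ⟂ AC]
   → B = (526/137, 1636/137)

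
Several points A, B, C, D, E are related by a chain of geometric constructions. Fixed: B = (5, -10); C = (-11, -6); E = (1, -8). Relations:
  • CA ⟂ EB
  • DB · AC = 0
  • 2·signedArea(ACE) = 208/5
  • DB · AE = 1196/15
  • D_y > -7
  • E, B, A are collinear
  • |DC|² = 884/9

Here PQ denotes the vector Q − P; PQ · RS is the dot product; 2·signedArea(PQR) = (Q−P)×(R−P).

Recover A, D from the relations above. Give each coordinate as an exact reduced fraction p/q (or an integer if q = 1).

A = (-47/5, -14/5)
D = (-17/15, -104/15)

1. A_x = -47/5  [E, B, A are collinear ∩ CA ⟂ EB]
2. A_y = -14/5  [E, B, A are collinear ∩ CA ⟂ EB]
   → A = (-47/5, -14/5)
3. D_x = -17/15  [DB · AC = 0 ∩ DB · AE = 1196/15]
4. D_y = -104/15  [DB · AC = 0 ∩ DB · AE = 1196/15]
   → D = (-17/15, -104/15)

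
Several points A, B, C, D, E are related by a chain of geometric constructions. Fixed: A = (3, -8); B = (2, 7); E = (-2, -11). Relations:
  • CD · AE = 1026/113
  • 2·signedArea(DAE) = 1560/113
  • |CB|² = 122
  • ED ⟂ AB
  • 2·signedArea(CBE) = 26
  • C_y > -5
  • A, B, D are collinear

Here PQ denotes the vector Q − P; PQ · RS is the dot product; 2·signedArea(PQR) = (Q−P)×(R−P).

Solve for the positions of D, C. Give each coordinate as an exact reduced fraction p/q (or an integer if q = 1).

1. D_x = 359/113  [A, B, D are collinear ∩ ED ⟂ AB]
2. D_y = -1204/113  [A, B, D are collinear ∩ ED ⟂ AB]
   → D = (359/113, -1204/113)
3. C_x = 1  [2·signedArea(CBE) = 26 ∩ CD · AE = 1026/113]
4. C_y = -4  [2·signedArea(CBE) = 26 ∩ CD · AE = 1026/113]
   → C = (1, -4)

C = (1, -4)
D = (359/113, -1204/113)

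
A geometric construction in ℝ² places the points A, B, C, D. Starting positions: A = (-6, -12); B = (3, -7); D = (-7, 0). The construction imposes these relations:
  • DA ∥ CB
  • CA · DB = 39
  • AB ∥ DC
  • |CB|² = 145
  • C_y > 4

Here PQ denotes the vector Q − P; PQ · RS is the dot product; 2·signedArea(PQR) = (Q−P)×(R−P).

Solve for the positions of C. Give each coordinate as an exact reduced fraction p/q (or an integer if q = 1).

1. C_x = 2  [DA ∥ CB ∩ AB ∥ DC]
2. C_y = 5  [DA ∥ CB ∩ AB ∥ DC]
   → C = (2, 5)

C = (2, 5)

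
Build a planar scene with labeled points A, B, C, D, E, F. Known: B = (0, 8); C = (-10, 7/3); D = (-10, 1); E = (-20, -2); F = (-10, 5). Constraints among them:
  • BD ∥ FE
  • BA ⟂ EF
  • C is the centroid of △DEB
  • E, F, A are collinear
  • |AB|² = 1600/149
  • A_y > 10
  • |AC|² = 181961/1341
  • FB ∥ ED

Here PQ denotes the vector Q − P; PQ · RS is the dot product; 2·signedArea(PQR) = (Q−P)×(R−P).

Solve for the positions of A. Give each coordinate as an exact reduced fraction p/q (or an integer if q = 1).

A = (-280/149, 1592/149)

1. A_x = -280/149  [E, F, A are collinear ∩ BA ⟂ EF]
2. A_y = 1592/149  [E, F, A are collinear ∩ BA ⟂ EF]
   → A = (-280/149, 1592/149)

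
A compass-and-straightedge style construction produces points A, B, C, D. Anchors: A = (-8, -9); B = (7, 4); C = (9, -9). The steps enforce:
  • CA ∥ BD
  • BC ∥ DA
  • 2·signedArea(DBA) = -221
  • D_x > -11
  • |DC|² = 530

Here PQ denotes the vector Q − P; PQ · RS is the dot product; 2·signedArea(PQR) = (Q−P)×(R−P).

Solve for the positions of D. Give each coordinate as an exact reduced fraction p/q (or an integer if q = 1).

D = (-10, 4)

1. D_x = -10  [BC ∥ DA ∩ CA ∥ BD]
2. D_y = 4  [BC ∥ DA ∩ CA ∥ BD]
   → D = (-10, 4)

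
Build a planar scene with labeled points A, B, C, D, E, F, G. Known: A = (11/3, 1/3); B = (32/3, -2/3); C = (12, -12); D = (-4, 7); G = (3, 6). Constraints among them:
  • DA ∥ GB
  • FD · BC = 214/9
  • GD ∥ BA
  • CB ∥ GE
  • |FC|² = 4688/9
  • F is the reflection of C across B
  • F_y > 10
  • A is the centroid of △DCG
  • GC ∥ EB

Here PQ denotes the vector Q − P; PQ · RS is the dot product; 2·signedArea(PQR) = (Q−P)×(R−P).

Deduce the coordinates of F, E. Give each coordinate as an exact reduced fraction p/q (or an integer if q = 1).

1. F_x = 28/3  [F is the reflection of C across B]
2. F_y = 32/3  [F is the reflection of C across B]
   → F = (28/3, 32/3)
3. E_x = 5/3  [GC ∥ EB ∩ CB ∥ GE]
4. E_y = 52/3  [GC ∥ EB ∩ CB ∥ GE]
   → E = (5/3, 52/3)

E = (5/3, 52/3)
F = (28/3, 32/3)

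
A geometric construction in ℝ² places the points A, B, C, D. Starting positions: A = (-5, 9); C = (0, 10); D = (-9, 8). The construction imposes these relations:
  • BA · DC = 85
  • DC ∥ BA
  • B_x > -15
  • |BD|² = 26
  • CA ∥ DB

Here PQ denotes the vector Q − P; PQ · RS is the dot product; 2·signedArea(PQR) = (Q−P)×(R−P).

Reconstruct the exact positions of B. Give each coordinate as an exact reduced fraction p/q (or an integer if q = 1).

B = (-14, 7)

1. B_x = -14  [DC ∥ BA ∩ CA ∥ DB]
2. B_y = 7  [DC ∥ BA ∩ CA ∥ DB]
   → B = (-14, 7)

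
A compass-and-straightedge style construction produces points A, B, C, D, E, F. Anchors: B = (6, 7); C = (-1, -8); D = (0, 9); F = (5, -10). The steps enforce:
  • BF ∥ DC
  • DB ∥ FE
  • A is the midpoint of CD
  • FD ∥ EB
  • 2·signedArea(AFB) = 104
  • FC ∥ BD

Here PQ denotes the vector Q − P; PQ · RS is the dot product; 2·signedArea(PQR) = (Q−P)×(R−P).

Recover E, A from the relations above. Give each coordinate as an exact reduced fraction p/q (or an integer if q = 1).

1. E_x = 11  [FD ∥ EB ∩ DB ∥ FE]
2. E_y = -12  [FD ∥ EB ∩ DB ∥ FE]
   → E = (11, -12)
3. A_x = -1/2  [A is the midpoint of CD]
4. A_y = 1/2  [A is the midpoint of CD]
   → A = (-1/2, 1/2)

A = (-1/2, 1/2)
E = (11, -12)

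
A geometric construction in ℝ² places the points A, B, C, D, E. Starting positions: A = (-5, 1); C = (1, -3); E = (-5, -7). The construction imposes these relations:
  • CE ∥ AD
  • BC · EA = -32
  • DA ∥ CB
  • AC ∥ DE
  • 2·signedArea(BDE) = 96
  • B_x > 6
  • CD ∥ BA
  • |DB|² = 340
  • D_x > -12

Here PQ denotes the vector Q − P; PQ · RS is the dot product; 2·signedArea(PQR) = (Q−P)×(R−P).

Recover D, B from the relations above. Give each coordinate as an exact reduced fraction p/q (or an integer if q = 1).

1. D_x = -11  [AC ∥ DE ∩ CE ∥ AD]
2. D_y = -3  [AC ∥ DE ∩ CE ∥ AD]
   → D = (-11, -3)
3. B_x = 7  [CD ∥ BA ∩ DA ∥ CB]
4. B_y = 1  [CD ∥ BA ∩ DA ∥ CB]
   → B = (7, 1)

B = (7, 1)
D = (-11, -3)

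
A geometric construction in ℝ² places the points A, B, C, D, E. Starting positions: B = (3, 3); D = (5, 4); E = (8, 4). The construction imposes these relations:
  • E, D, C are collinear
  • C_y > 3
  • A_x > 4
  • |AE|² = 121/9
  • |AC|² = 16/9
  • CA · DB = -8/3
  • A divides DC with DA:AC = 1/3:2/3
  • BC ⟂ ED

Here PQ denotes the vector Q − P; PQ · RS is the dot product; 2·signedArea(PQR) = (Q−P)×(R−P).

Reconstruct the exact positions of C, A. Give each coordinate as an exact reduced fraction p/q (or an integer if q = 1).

A = (13/3, 4)
C = (3, 4)

1. C_x = 3  [E, D, C are collinear ∩ BC ⟂ ED]
2. C_y = 4  [E, D, C are collinear ∩ BC ⟂ ED]
   → C = (3, 4)
3. A_x = 13/3  [A divides DC with DA:AC = 1/3:2/3]
4. A_y = 4  [A divides DC with DA:AC = 1/3:2/3]
   → A = (13/3, 4)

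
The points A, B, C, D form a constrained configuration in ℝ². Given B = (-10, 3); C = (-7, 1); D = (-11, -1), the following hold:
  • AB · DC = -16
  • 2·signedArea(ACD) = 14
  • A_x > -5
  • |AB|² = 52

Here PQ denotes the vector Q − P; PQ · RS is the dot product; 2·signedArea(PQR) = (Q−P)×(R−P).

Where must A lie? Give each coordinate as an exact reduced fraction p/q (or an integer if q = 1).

A = (-4, -1)

1. A_x = -4  [2·signedArea(ACD) = 14 ∩ AB · DC = -16]
2. A_y = -1  [2·signedArea(ACD) = 14 ∩ AB · DC = -16]
   → A = (-4, -1)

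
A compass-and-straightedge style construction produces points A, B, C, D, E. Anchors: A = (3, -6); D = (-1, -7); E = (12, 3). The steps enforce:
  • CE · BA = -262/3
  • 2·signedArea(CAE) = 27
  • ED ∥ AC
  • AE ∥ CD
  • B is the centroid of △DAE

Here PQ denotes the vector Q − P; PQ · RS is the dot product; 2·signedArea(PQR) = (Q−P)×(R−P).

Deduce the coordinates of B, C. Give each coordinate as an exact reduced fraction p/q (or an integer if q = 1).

1. B_x = 14/3  [B is the centroid of △DAE]
2. B_y = -10/3  [B is the centroid of △DAE]
   → B = (14/3, -10/3)
3. C_x = -10  [AE ∥ CD ∩ ED ∥ AC]
4. C_y = -16  [AE ∥ CD ∩ ED ∥ AC]
   → C = (-10, -16)

B = (14/3, -10/3)
C = (-10, -16)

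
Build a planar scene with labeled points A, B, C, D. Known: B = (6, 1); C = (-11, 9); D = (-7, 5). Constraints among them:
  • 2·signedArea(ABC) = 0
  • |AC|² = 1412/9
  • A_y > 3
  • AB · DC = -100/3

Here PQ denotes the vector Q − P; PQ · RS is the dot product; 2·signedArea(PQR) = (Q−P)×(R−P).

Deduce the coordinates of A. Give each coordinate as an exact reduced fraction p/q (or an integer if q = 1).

A = (1/3, 11/3)

1. A_x = 1/3  [2·signedArea(ABC) = 0 ∩ AB · DC = -100/3]
2. A_y = 11/3  [2·signedArea(ABC) = 0 ∩ AB · DC = -100/3]
   → A = (1/3, 11/3)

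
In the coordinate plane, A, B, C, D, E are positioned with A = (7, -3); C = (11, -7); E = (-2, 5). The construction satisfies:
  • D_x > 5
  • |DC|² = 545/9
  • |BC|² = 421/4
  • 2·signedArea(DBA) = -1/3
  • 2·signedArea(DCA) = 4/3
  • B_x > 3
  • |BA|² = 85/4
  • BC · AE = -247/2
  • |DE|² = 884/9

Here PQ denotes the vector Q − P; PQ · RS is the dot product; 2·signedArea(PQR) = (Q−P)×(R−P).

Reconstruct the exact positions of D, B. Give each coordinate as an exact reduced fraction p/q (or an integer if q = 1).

B = (7/2, 0)
D = (16/3, -5/3)

1. D_x = 16/3  [line -4·x + -4·y + 44/3 = 0 ∩ |DE|² = 884/9]
2. D_y = -5/3  [line -4·x + -4·y + 44/3 = 0 ∩ |DE|² = 884/9]
   → D = (16/3, -5/3)
3. B_x = 7/2  [2·signedArea(DBA) = -1/3 ∩ BC · AE = -247/2]
4. B_y = 0  [2·signedArea(DBA) = -1/3 ∩ BC · AE = -247/2]
   → B = (7/2, 0)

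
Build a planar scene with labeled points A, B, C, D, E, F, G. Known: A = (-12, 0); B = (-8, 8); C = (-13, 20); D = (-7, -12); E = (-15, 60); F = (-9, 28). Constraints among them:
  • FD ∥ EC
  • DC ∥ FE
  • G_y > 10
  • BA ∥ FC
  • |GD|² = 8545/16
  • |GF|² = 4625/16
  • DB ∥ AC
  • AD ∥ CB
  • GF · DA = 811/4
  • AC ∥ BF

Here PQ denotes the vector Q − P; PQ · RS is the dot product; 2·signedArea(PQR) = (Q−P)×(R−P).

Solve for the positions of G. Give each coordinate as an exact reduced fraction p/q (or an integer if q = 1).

G = (-37/4, 11)

1. G_x = -37/4  [line 5·x + -12·y + 713/4 = 0 ∩ |GD|² = 8545/16]
2. G_y = 11  [line 5·x + -12·y + 713/4 = 0 ∩ |GD|² = 8545/16]
   → G = (-37/4, 11)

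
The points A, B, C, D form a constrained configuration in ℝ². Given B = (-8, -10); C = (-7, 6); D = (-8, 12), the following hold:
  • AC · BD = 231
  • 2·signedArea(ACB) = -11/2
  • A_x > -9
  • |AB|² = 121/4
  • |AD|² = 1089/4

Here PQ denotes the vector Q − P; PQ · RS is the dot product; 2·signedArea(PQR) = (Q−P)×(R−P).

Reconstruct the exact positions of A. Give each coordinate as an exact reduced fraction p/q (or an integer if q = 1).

A = (-8, -9/2)

1. A_x = -8  [AC · BD = 231 ∩ 2·signedArea(ACB) = -11/2]
2. A_y = -9/2  [AC · BD = 231 ∩ 2·signedArea(ACB) = -11/2]
   → A = (-8, -9/2)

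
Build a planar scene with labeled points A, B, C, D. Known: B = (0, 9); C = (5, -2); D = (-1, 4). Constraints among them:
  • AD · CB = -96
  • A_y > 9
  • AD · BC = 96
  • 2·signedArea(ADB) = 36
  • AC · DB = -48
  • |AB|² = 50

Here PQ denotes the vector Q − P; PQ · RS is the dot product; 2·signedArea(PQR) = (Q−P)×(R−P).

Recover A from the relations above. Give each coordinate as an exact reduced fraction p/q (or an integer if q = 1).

A = (-7, 10)

1. A_x = -7  [AD · BC = 96 ∩ AC · DB = -48]
2. A_y = 10  [AD · BC = 96 ∩ AC · DB = -48]
   → A = (-7, 10)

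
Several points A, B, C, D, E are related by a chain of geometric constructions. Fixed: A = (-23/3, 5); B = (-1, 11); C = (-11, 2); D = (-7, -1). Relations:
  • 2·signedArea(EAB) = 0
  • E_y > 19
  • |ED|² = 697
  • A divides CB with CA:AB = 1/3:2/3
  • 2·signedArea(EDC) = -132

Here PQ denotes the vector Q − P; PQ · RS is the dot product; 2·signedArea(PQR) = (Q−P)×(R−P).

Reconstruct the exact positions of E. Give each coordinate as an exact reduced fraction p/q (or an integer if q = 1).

E = (9, 20)

1. E_x = 9  [2·signedArea(EAB) = 0 ∩ 2·signedArea(EDC) = -132]
2. E_y = 20  [2·signedArea(EAB) = 0 ∩ 2·signedArea(EDC) = -132]
   → E = (9, 20)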